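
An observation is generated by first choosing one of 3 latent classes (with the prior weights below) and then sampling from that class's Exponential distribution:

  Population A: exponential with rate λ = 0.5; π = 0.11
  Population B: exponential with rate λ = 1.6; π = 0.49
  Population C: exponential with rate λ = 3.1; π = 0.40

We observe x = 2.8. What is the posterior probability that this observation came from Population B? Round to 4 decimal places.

Apply Bayes' rule: the posterior for each component is proportional to its prior times its likelihood at x.
Exponential densities:
  p_A = 0.5·e^(−0.5·2.8) = 0.5·e^(−1.4000) = 0.123298
  p_B = 1.6·e^(−1.6·2.8) = 1.6·e^(−4.4800) = 0.0181335
  p_C = 3.1·e^(−3.1·2.8) = 3.1·e^(−8.6800) = 0.000526848
Weight by the priors:
  π_A·p_A = 0.11 × 0.123298 = 0.0135628
  π_B·p_B = 0.49 × 0.0181335 = 0.0088854
  π_C·p_C = 0.40 × 0.000526848 = 0.000210739
Normaliser: 0.0135628 + 0.0088854 + 0.000210739 = 0.022659
Responsibility of Population B: 0.0088854 / 0.022659 ≈ 0.3921

0.3921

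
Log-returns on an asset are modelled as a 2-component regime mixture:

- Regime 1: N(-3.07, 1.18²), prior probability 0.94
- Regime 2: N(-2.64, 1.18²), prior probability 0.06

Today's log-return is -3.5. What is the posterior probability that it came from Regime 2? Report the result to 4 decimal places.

0.0497

Apply Bayes' rule: the posterior for each component is proportional to its prior times its likelihood at x.
Component likelihoods at x = -3.5:
  p_1 = (1/(1.18·√(2π)))·exp(−(-3.5−-3.07)²/(2·1.18²)) = 0.338087·exp(-0.06640) = 0.316368
  p_2 = (1/(1.18·√(2π)))·exp(−(-3.5−-2.64)²/(2·1.18²)) = 0.338087·exp(-0.26558) = 0.259231
Multiply by the mixture weights:
  π_1·p_1 = 0.94 × 0.316368 = 0.297386
  π_2·p_2 = 0.06 × 0.259231 = 0.0155538
Denominator: 0.297386 + 0.0155538 = 0.31294
So the posterior for Regime 2 is 0.0155538 / 0.31294 ≈ 0.0497.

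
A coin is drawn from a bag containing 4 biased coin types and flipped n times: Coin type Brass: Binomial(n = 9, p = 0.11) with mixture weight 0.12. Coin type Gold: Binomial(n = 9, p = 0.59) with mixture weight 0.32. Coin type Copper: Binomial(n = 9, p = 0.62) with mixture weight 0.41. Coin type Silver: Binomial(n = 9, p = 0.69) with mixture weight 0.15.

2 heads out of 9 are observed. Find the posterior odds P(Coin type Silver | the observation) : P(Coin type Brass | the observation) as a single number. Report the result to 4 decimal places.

Since P(k|x) ∝ P(Z=k) f_k(x), the posterior odds are P(Z=i) f_i(x) / (P(Z=j) f_j(x)).
Component likelihoods at x = 2 heads out of 9:
  L_Brass = C(9,2)·0.11^2·0.89^7 = 36·0.0121·0.442313 = 0.192672
  L_Gold = C(9,2)·0.59^2·0.41^7 = 36·0.3481·0.00194754 = 0.0244058
  L_Copper = C(9,2)·0.62^2·0.38^7 = 36·0.3844·0.00114416 = 0.0158333
  L_Silver = C(9,2)·0.69^2·0.31^7 = 36·0.4761·0.000275126 = 0.00471555
0.000707333 / 0.0231206 ≈ 0.0306

0.0306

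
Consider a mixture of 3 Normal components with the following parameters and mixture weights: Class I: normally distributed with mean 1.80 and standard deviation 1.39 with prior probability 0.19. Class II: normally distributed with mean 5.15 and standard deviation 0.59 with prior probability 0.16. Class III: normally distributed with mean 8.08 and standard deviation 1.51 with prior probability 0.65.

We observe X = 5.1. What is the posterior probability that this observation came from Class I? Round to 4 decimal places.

P(component k | x) = π_k·f_k(x) / marginal(x), where marginal(x) = Σ_j π_j·f_j(x).
Normal densities:
  f_I = (1/(1.39·√(2π)))·exp(−(5.1−1.80)²/(2·1.39²)) = 0.287009·exp(-2.81818) = 0.0171386
  f_II = (1/(0.59·√(2π)))·exp(−(5.1−5.15)²/(2·0.59²)) = 0.676173·exp(-0.00359) = 0.67375
  f_III = (1/(1.51·√(2π)))·exp(−(5.1−8.08)²/(2·1.51²)) = 0.264200·exp(-1.94737) = 0.0376878
Prior × likelihood for each component:
  π_I·f_I = 0.19 × 0.0171386 = 0.00325634
  π_II·f_II = 0.16 × 0.67375 = 0.1078
  π_III·f_III = 0.65 × 0.0376878 = 0.0244971
Marginal: 0.00325634 + 0.1078 + 0.0244971 = 0.135553
So the posterior for Class I is 0.00325634 / 0.135553 ≈ 0.0240.

0.0240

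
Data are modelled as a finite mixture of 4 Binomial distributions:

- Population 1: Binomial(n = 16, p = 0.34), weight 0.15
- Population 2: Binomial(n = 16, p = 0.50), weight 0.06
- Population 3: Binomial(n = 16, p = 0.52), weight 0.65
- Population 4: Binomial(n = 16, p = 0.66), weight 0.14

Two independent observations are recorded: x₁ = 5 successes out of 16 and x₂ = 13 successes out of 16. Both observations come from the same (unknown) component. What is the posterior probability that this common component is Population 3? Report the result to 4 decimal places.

0.8223

Posterior ∝ prior × likelihood, so P(k | x) ∝ P(Z=k) f_k(x); normalise over all components.
Since both observations come from the same component, the likelihood for component k is f_k(x₁)·f_k(x₂).
  L_1 = [0.205428] × [0.000130631] = 2.68353e-05
  L_2 = [0.0666504] × [0.00854492] = 0.000569522
  L_3 = [0.0517551] × [0.012588] = 0.000651491
  L_4 = [0.00383946] × [0.0992421] = 0.000381036
Prior × likelihood for each component:
  P(Z=1)·L_1 = 0.15 × 2.68353e-05 = 4.02529e-06
  P(Z=2)·L_2 = 0.06 × 0.000569522 = 3.41713e-05
  P(Z=3)·L_3 = 0.65 × 0.000651491 = 0.000423469
  P(Z=4)·L_4 = 0.14 × 0.000381036 = 5.33451e-05
Sum: 4.02529e-06 + 3.41713e-05 + 0.000423469 + 5.33451e-05 = 0.000515011
So the posterior for Population 3 is 0.000423469 / 0.000515011 ≈ 0.8223.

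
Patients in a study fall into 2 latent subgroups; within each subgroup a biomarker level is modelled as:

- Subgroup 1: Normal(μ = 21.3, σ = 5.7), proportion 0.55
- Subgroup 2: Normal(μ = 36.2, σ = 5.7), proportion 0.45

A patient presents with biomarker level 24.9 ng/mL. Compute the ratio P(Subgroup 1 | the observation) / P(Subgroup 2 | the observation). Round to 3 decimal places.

Posterior odds = (P(Z=i) f_i(x)) / (P(Z=j) f_j(x)); the normalising sum cancels.
Normal densities:
  f_1 = 0.0573346
  f_2 = 0.00980884
Posterior odds = (P(Z=1)·f_1) / (P(Z=2)·f_2) = (0.55·0.0573346) / (0.45·0.00980884) = 0.031534 / 0.00441398 ≈ 7.144

7.144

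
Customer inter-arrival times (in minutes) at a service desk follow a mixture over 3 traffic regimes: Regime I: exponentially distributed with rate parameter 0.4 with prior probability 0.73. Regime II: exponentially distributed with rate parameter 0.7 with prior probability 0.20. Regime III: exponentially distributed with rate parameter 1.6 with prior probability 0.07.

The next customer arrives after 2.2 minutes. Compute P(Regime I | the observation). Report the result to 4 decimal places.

0.7842

Posterior ∝ prior × likelihood, so P(k | x) ∝ π_k f_k(x); normalise over all components.
Component likelihoods at x = 2.2 minutes:
  L_I = 0.165913
  L_II = 0.150067
  L_III = 0.0473591
Unnormalised posteriors:
  π_I·L_I = 0.73 × 0.165913 = 0.121117
  π_II·L_II = 0.20 × 0.150067 = 0.0300134
  π_III·L_III = 0.07 × 0.0473591 = 0.00331514
Marginal: 0.121117 + 0.0300134 + 0.00331514 = 0.154445
Responsibility of Regime I: 0.121117 / 0.154445 ≈ 0.7842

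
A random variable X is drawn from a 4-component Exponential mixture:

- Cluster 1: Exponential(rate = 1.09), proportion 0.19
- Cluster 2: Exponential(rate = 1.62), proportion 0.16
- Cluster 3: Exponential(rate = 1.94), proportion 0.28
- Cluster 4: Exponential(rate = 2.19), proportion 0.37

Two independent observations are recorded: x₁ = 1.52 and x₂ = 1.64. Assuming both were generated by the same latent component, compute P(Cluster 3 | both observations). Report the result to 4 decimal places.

0.1666

The responsibility of component k is w_k f_k(x) divided by Σ_j w_j f_j(x).
Since both observations come from the same component, the likelihood for component k is f_k(x₁)·f_k(x₂).
  f_1 = [1.09·e^(−1.09·1.52) = 1.09·e^(−1.6568) = 0.207916] × [0.182424] = 0.0379288
  f_2 = [1.62·e^(−1.62·1.52) = 1.62·e^(−2.4624) = 0.138073] × [0.113679] = 0.015696
  f_3 = [1.94·e^(−1.94·1.52) = 1.94·e^(−2.9488) = 0.101661] × [0.0805472] = 0.0081885
  f_4 = [2.19·e^(−2.19·1.52) = 2.19·e^(−3.3288) = 0.078481] × [0.0603437] = 0.00473584
Prior × likelihood for each component:
  w_1·f_1 = 0.19 × 0.0379288 = 0.00720647
  w_2·f_2 = 0.16 × 0.015696 = 0.00251136
  w_3·f_3 = 0.28 × 0.0081885 = 0.00229278
  w_4·f_4 = 0.37 × 0.00473584 = 0.00175226
Marginal: 0.00720647 + 0.00251136 + 0.00229278 + 0.00175226 = 0.0137629
P(Cluster 3 | x₁, x₂) = 0.00229278 / 0.0137629 ≈ 0.1666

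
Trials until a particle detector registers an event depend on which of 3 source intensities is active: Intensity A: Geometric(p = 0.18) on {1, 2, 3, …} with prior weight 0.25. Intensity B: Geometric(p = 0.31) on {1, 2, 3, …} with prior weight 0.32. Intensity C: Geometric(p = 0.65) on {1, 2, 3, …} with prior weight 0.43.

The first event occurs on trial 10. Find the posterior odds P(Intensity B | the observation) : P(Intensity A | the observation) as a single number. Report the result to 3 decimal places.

Since P(k|x) ∝ π_k f_k(x), the posterior odds are π_i f_i(x) / (π_j f_j(x)).
Component likelihoods at x = 10:
  p_A = 0.18·(1−0.18)^9 = 0.18·0.16762 = 0.0301715
  p_B = 0.31·(1−0.31)^9 = 0.31·0.0354521 = 0.0109901
  p_C = 0.65·(1−0.65)^9 = 0.65·7.88156e-05 = 5.12302e-05
0.00351685 / 0.00754288 ≈ 0.466

0.466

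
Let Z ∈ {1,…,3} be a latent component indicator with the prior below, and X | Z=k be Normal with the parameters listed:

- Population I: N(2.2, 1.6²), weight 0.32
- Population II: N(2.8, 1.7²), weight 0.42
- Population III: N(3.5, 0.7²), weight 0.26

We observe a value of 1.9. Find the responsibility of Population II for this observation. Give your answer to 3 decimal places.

0.490

Posterior ∝ prior × likelihood, so P(k | x) ∝ P(Z=k) f_k(x); normalise over all components.
Normal densities:
  p_I = 0.244994
  p_II = 0.203986
  p_III = 0.0418147
Unnormalised posteriors:
  P(Z=I)·p_I = 0.32 × 0.244994 = 0.0783982
  P(Z=II)·p_II = 0.42 × 0.203986 = 0.085674
  P(Z=III)·p_III = 0.26 × 0.0418147 = 0.0108718
Normaliser: 0.0783982 + 0.085674 + 0.0108718 = 0.174944
P(Population II | data) ≈ 0.490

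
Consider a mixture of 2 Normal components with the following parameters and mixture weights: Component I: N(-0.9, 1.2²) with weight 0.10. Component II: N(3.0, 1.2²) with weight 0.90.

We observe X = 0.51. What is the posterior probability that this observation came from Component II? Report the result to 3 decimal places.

Apply Bayes' rule: the posterior for each component is proportional to its prior times its likelihood at x.
Evaluate each component's likelihood at the observed value:
  f_I = 0.166698
  f_II = 0.0386166
Unnormalised posteriors:
  π_I·f_I = 0.10 × 0.166698 = 0.0166698
  π_II·f_II = 0.90 × 0.0386166 = 0.034755
Normaliser: 0.0166698 + 0.034755 = 0.0514247
So the posterior for Component II is 0.034755 / 0.0514247 ≈ 0.676.

0.676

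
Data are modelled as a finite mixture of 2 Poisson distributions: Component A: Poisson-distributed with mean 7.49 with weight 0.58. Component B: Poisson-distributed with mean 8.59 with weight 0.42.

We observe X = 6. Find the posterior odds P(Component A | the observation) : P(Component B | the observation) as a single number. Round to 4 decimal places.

The posterior odds equal the prior odds times the likelihood ratio: (w_i/w_j)·(f_i(x)/f_j(x)).
Poisson probabilities:
  p_A = e^(−7.49)·7.49^6/6! = 0.136991
  p_B = e^(−8.59)·8.59^6/6! = 0.103762
0.0794549 / 0.0435799 ≈ 1.8232

1.8232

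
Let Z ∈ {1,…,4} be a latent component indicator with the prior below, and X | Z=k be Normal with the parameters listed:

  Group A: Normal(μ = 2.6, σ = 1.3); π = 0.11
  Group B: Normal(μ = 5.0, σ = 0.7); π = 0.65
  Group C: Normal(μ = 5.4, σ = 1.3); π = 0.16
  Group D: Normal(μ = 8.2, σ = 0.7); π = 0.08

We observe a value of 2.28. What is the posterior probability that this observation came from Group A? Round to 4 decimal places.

0.9173

Apply Bayes' rule: the posterior for each component is proportional to its prior times its likelihood at x.
Component likelihoods at x = 2.28:
  L_A = (1/(1.3·√(2π)))·exp(−(2.28−2.6)²/(2·1.3²)) = 0.306879·exp(-0.03030) = 0.297721
  L_B = (1/(0.7·√(2π)))·exp(−(2.28−5.0)²/(2·0.7²)) = 0.569918·exp(-7.54939) = 0.000300023
  L_C = (1/(1.3·√(2π)))·exp(−(2.28−5.4)²/(2·1.3²)) = 0.306879·exp(-2.88000) = 0.0172266
  L_D = (1/(0.7·√(2π)))·exp(−(2.28−8.2)²/(2·0.7²)) = 0.569918·exp(-35.76163) = 1.67777e-16
Unnormalised posteriors:
  π_A·L_A = 0.11 × 0.297721 = 0.0327493
  π_B·L_B = 0.65 × 0.000300023 = 0.000195015
  π_C·L_C = 0.16 × 0.0172266 = 0.00275625
  π_D·L_D = 0.08 × 1.67777e-16 = 1.34222e-17
Evidence: 0.0327493 + 0.000195015 + 0.00275625 + 1.34222e-17 = 0.0357006
Responsibility of Group A: 0.0327493 / 0.0357006 ≈ 0.9173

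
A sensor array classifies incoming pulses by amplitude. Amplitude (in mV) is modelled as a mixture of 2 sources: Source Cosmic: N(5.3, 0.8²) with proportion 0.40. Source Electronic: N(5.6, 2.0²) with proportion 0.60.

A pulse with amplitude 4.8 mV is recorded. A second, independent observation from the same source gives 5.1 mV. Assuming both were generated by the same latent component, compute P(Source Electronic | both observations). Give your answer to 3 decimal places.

Apply Bayes' rule: the posterior for each component is proportional to its prior times its likelihood at x.
Since both observations come from the same component, the likelihood for component k is f_k(x₁)·f_k(x₂).
  L_Cosmic = [(1/(0.8·√(2π)))·exp(−(4.8−5.3)²/(2·0.8²)) = 0.498678·exp(-0.19531) = 0.410201] × [0.483335] = 0.198265
  L_Electronic = [(1/(2.0·√(2π)))·exp(−(4.8−5.6)²/(2·2.0²)) = 0.199471·exp(-0.08000) = 0.184135] × [0.193334] = 0.0355996
Weight by the priors:
  π_Cosmic·L_Cosmic = 0.40 × 0.198265 = 0.0793059
  π_Electronic·L_Electronic = 0.60 × 0.0355996 = 0.0213597
Denominator: 0.0793059 + 0.0213597 = 0.100666
P(Source Electronic | x₁, x₂) = 0.0213597 / 0.100666 ≈ 0.212

0.212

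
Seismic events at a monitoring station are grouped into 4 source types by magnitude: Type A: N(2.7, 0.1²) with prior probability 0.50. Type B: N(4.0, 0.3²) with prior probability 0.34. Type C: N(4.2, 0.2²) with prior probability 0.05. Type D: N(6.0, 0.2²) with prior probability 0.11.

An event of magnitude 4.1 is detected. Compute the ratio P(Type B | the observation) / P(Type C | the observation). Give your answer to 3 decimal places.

Posterior odds = (π_i f_i(x)) / (π_j f_j(x)); the normalising sum cancels.
Evaluate each component's likelihood at the observed value:
  p_A = (1/(0.1·√(2π)))·exp(−(4.1−2.7)²/(2·0.1²)) = 3.989423·exp(-98.00000) = 1.09661e-42
  p_B = (1/(0.3·√(2π)))·exp(−(4.1−4.0)²/(2·0.3²)) = 1.329808·exp(-0.05556) = 1.25794
  p_C = (1/(0.2·√(2π)))·exp(−(4.1−4.2)²/(2·0.2²)) = 1.994711·exp(-0.12500) = 1.76033
  p_D = (1/(0.2·√(2π)))·exp(−(4.1−6.0)²/(2·0.2²)) = 1.994711·exp(-45.12500) = 5.03897e-20
0.427701 / 0.0880163 ≈ 4.859

4.859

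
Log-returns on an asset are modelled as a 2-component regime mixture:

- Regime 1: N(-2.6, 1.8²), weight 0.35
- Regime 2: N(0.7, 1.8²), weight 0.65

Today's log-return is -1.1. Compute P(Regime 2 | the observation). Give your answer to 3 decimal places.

Posterior ∝ prior × likelihood, so P(k | x) ∝ P(Z=k) f_k(x); normalise over all components.
Component likelihoods at x = -1.1:
  p_1 = (1/(1.8·√(2π)))·exp(−(-1.1−-2.6)²/(2·1.8²)) = 0.221635·exp(-0.34722) = 0.156618
  p_2 = (1/(1.8·√(2π)))·exp(−(-1.1−0.7)²/(2·1.8²)) = 0.221635·exp(-0.50000) = 0.134428
Multiply by the mixture weights:
  P(Z=1)·p_1 = 0.35 × 0.156618 = 0.0548162
  P(Z=2)·p_2 = 0.65 × 0.134428 = 0.0873783
Sum: 0.0548162 + 0.0873783 = 0.142195
P(Regime 2 | x) = 0.0873783 / 0.142195 ≈ 0.614

0.614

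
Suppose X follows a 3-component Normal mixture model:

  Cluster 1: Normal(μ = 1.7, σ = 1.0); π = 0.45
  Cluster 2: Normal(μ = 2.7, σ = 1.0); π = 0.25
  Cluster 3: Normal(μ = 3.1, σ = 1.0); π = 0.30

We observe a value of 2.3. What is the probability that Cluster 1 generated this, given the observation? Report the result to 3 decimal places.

0.456

By Bayes' theorem, P(k | x) = π_k f_k(x) / Σ_j π_j f_j(x).
Normal densities:
  p_1 = 0.333225
  p_2 = 0.36827
  p_3 = 0.289692
Unnormalised posteriors:
  π_1·p_1 = 0.45 × 0.333225 = 0.149951
  π_2·p_2 = 0.25 × 0.36827 = 0.0920675
  π_3·p_3 = 0.30 × 0.289692 = 0.0869075
Denominator: 0.149951 + 0.0920675 + 0.0869075 = 0.328926
P(Cluster 1 | the observation) = 0.149951 / 0.328926 ≈ 0.456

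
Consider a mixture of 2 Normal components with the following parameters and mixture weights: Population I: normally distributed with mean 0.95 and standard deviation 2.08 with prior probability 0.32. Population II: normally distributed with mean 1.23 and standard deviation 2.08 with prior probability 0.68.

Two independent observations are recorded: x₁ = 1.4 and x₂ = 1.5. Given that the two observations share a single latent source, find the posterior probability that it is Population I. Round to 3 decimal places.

Posterior ∝ prior × likelihood, so P(k | x) ∝ π_k f_k(x); normalise over all components.
Since both observations come from the same component, the likelihood for component k is f_k(x₁)·f_k(x₂).
  p_I = [(1/(2.08·√(2π)))·exp(−(1.4−0.95)²/(2·2.08²)) = 0.191799·exp(-0.02340) = 0.187363] × [0.18521] = 0.0347014
  p_II = [(1/(2.08·√(2π)))·exp(−(1.4−1.23)²/(2·2.08²)) = 0.191799·exp(-0.00334) = 0.19116] × [0.19019] = 0.0363567
Weight by the priors:
  π_I·p_I = 0.32 × 0.0347014 = 0.0111044
  π_II·p_II = 0.68 × 0.0363567 = 0.0247225
Marginal: 0.0111044 + 0.0247225 = 0.035827
Responsibility of Population I: 0.0111044 / 0.035827 ≈ 0.310

0.310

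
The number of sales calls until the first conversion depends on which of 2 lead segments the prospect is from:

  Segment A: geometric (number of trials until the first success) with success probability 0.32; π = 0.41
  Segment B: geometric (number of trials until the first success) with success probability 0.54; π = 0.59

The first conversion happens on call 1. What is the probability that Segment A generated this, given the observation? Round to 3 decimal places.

0.292

Apply Bayes' rule: the posterior for each component is proportional to its prior times its likelihood at x.
Evaluate each component's likelihood at the observed value:
  f_A = 0.32·(1−0.32)^0 = 0.32·1 = 0.32
  f_B = 0.54·(1−0.54)^0 = 0.54·1 = 0.54
Weight by the priors:
  P(Z=A)·f_A = 0.41 × 0.32 = 0.1312
  P(Z=B)·f_B = 0.59 × 0.54 = 0.3186
Denominator: 0.1312 + 0.3186 = 0.4498
So the posterior for Segment A is 0.1312 / 0.4498 ≈ 0.292.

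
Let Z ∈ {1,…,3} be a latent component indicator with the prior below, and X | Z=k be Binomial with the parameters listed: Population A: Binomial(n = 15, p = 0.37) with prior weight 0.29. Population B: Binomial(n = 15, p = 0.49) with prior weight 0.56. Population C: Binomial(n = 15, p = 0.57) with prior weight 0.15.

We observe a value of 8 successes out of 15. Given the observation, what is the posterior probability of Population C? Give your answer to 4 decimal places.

0.1799

Apply Bayes' rule: the posterior for each component is proportional to its prior times its likelihood at x.
Binomial probabilities:
  L_A = C(15,8)·0.37^8·0.63^7 = 6435·0.000351248·0.0393898 = 0.089032
  L_B = C(15,8)·0.49^8·0.51^7 = 6435·0.00332329·0.00897411 = 0.191915
  L_C = C(15,8)·0.57^8·0.43^7 = 6435·0.0111429·0.00271819 = 0.194907
Unnormalised posteriors:
  π_A·L_A = 0.29 × 0.089032 = 0.0258193
  π_B·L_B = 0.56 × 0.191915 = 0.107472
  π_C·L_C = 0.15 × 0.194907 = 0.029236
Denominator: 0.0258193 + 0.107472 + 0.029236 = 0.162528
P(Population C | data) ≈ 0.1799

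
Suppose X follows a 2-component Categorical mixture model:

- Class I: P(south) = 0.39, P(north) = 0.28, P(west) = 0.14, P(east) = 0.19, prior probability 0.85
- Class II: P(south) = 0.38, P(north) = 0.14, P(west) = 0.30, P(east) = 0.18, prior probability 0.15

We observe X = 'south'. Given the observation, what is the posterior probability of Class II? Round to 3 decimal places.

P(component k | x) = w_k·f_k(x) / marginal(x), where marginal(x) = Σ_j w_j·f_j(x).
Component likelihoods at x = 'south':
  p_I = 0.39
  p_II = 0.38
Unnormalised posteriors:
  w_I·p_I = 0.85 × 0.39 = 0.3315
  w_II·p_II = 0.15 × 0.38 = 0.057
Normaliser: 0.3315 + 0.057 = 0.3885
P(Class II | 'south') = 0.057 / 0.3885 ≈ 0.147

0.147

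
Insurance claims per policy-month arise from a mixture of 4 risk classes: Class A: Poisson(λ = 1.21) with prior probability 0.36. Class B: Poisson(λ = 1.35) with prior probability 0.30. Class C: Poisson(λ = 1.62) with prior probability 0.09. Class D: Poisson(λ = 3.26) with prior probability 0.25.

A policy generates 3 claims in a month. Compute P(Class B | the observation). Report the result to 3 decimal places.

Apply Bayes' rule: the posterior for each component is proportional to its prior times its likelihood at x.
Evaluate each component's likelihood at the observed value:
  p_A = e^(−1.21)·1.21^3/3! = 0.0880458
  p_B = e^(−1.35)·1.35^3/3! = 0.106305
  p_C = e^(−1.62)·1.62^3/3! = 0.140229
  p_D = e^(−3.26)·3.26^3/3! = 0.221667
Unnormalised posteriors:
  π_A·p_A = 0.36 × 0.0880458 = 0.0316965
  π_B·p_B = 0.30 × 0.106305 = 0.0318914
  π_C·p_C = 0.09 × 0.140229 = 0.0126206
  π_D·p_D = 0.25 × 0.221667 = 0.0554168
Normaliser: 0.0316965 + 0.0318914 + 0.0126206 + 0.0554168 = 0.131625
P(Class B | data) ≈ 0.242

0.242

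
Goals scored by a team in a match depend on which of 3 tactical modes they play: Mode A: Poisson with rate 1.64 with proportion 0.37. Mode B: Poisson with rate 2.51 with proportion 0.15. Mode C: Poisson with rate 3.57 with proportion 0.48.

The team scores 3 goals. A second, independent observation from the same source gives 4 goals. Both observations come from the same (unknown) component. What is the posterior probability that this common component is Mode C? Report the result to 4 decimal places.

0.7251

P(component k | x) = P(Z=k)·f_k(x) / marginal(x), where marginal(x) = Σ_j P(Z=j)·f_j(x).
Since both observations come from the same component, the likelihood for component k is f_k(x₁)·f_k(x₂).
  f_A = [e^(−1.64)·1.64^3/3! = 0.142606] × [0.0584684] = 0.00833794
  f_B = [e^(−2.51)·2.51^3/3! = 0.214186] × [0.134402] = 0.0287869
  f_C = [e^(−3.57)·3.57^3/3! = 0.213512] × [0.190559] = 0.0406867
Weight by the priors:
  P(Z=A)·f_A = 0.37 × 0.00833794 = 0.00308504
  P(Z=B)·f_B = 0.15 × 0.0287869 = 0.00431804
  P(Z=C)·f_C = 0.48 × 0.0406867 = 0.0195296
Denominator: 0.00308504 + 0.00431804 + 0.0195296 = 0.0269327
So the posterior for Mode C is 0.0195296 / 0.0269327 ≈ 0.7251.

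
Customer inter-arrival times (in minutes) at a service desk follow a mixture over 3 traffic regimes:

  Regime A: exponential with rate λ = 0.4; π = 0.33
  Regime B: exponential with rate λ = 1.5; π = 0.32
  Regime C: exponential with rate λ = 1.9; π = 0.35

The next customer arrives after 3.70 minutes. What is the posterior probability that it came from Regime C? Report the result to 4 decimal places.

P(component k | x) = π_k·f_k(x) / marginal(x), where marginal(x) = Σ_j π_j·f_j(x).
Exponential densities:
  L_A = 0.4·e^(−0.4·3.70) = 0.4·e^(−1.4800) = 0.0910551
  L_B = 1.5·e^(−1.5·3.70) = 1.5·e^(−5.5500) = 0.00583119
  L_C = 1.9·e^(−1.9·3.70) = 1.9·e^(−7.0300) = 0.00168137
Unnormalised posteriors:
  π_A·L_A = 0.33 × 0.0910551 = 0.0300482
  π_B·L_B = 0.32 × 0.00583119 = 0.00186598
  π_C·L_C = 0.35 × 0.00168137 = 0.00058848
Normaliser: 0.0300482 + 0.00186598 + 0.00058848 = 0.0325026
So the posterior for Regime C is 0.00058848 / 0.0325026 ≈ 0.0181.

0.0181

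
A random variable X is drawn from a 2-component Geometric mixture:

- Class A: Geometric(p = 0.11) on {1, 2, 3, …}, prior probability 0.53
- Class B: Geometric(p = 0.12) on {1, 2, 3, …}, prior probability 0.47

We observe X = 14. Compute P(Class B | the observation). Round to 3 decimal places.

0.455

Posterior ∝ prior × likelihood, so P(k | x) ∝ w_k f_k(x); normalise over all components.
Component likelihoods at x = 14:
  L_A = 0.11·(1−0.11)^13 = 0.11·0.219821 = 0.0241804
  L_B = 0.12·(1−0.12)^13 = 0.12·0.189791 = 0.0227749
Prior × likelihood for each component:
  w_A·L_A = 0.53 × 0.0241804 = 0.0128156
  w_B·L_B = 0.47 × 0.0227749 = 0.0107042
Sum: 0.0128156 + 0.0107042 = 0.0235198
P(Class B | the observation) = 0.0107042 / 0.0235198 ≈ 0.455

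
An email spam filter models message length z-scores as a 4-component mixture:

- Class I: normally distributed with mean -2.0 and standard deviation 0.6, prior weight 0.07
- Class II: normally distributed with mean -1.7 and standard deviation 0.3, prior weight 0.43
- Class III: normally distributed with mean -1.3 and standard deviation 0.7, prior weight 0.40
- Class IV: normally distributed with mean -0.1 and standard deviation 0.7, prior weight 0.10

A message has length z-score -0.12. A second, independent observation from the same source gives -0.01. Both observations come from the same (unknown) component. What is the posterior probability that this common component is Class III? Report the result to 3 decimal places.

Posterior ∝ prior × likelihood, so P(k | x) ∝ π_k f_k(x); normalise over all components.
Since both observations come from the same component, the likelihood for component k is f_k(x₁)·f_k(x₂).
  L_I = [(1/(0.6·√(2π)))·exp(−(-0.12−-2.0)²/(2·0.6²)) = 0.664904·exp(-4.90889) = 0.00490745] × [0.00271693] = 1.33332e-05
  L_II = [(1/(0.3·√(2π)))·exp(−(-0.12−-1.7)²/(2·0.3²)) = 1.329808·exp(-13.86889) = 1.26069e-06] × [1.709e-07] = 2.15451e-13
  L_III = [(1/(0.7·√(2π)))·exp(−(-0.12−-1.3)²/(2·0.7²)) = 0.569918·exp(-1.42082) = 0.137645] × [0.104317] = 0.0143586
  L_IV = [(1/(0.7·√(2π)))·exp(−(-0.12−-0.1)²/(2·0.7²)) = 0.569918·exp(-0.00041) = 0.569685] × [0.565226] = 0.322001
Weight by the priors:
  π_I·L_I = 0.07 × 1.33332e-05 = 9.33324e-07
  π_II·L_II = 0.43 × 2.15451e-13 = 9.2644e-14
  π_III·L_III = 0.40 × 0.0143586 = 0.00574345
  π_IV·L_IV = 0.10 × 0.322001 = 0.0322001
Evidence: 9.33324e-07 + 9.2644e-14 + 0.00574345 + 0.0322001 = 0.0379445
Responsibility of Class III: 0.00574345 / 0.0379445 ≈ 0.151

0.151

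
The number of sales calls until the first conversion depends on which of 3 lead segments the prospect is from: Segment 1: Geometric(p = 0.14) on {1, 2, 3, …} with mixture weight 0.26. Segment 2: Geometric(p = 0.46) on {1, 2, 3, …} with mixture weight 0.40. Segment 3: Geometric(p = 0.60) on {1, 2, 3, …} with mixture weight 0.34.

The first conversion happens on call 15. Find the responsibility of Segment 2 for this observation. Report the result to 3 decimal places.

Posterior ∝ prior × likelihood, so P(k | x) ∝ π_k f_k(x); normalise over all components.
Component likelihoods at x = 15:
  f_1 = 0.14·(1−0.14)^14 = 0.14·0.121054 = 0.0169475
  f_2 = 0.46·(1−0.46)^14 = 0.46·0.000179272 = 8.24652e-05
  f_3 = 0.60·(1−0.60)^14 = 0.60·2.68435e-06 = 1.61061e-06
Multiply by the mixture weights:
  π_1·f_1 = 0.26 × 0.0169475 = 0.00440636
  π_2·f_2 = 0.40 × 8.24652e-05 = 3.29861e-05
  π_3·f_3 = 0.34 × 1.61061e-06 = 5.47608e-07
Normaliser: 0.00440636 + 3.29861e-05 + 5.47608e-07 = 0.00443989
P(Segment 2 | data) = 3.29861e-05 / 0.00443989 ≈ 0.007

0.007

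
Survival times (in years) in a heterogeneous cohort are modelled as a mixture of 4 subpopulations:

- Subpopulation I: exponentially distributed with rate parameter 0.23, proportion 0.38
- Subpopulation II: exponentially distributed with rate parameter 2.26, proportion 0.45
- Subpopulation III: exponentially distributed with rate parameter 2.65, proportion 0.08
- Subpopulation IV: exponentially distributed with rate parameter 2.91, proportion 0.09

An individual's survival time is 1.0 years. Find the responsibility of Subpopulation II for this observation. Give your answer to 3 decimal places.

Apply Bayes' rule: the posterior for each component is proportional to its prior times its likelihood at x.
Component likelihoods at x = 1.0 years:
  f_I = 0.23·e^(−0.23·1.0) = 0.23·e^(−0.2300) = 0.182743
  f_II = 2.26·e^(−2.26·1.0) = 2.26·e^(−2.2600) = 0.235832
  f_III = 2.65·e^(−2.65·1.0) = 2.65·e^(−2.6500) = 0.187226
  f_IV = 2.91·e^(−2.91·1.0) = 2.91·e^(−2.9100) = 0.158524
Unnormalised posteriors:
  π_I·f_I = 0.38 × 0.182743 = 0.0694422
  π_II·f_II = 0.45 × 0.235832 = 0.106124
  π_III·f_III = 0.08 × 0.187226 = 0.0149781
  π_IV·f_IV = 0.09 × 0.158524 = 0.0142672
Denominator: 0.0694422 + 0.106124 + 0.0149781 + 0.0142672 = 0.204812
So the posterior for Subpopulation II is 0.106124 / 0.204812 ≈ 0.518.

0.518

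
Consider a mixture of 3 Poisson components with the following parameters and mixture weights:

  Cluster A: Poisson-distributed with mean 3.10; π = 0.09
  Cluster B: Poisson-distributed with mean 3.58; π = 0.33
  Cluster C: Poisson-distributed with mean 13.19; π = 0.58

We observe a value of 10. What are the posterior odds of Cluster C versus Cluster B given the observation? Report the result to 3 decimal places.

Posterior odds = (P(Z=i) f_i(x)) / (P(Z=j) f_j(x)); the normalising sum cancels.
Component likelihoods at x = 10:
  f_A = e^(−3.10)·3.10^10/10! = 0.00101752
  f_B = e^(−3.58)·3.58^10/10! = 0.0026564
  f_C = e^(−13.19)·13.19^10/10! = 0.0820995
Posterior odds = (P(Z=C)·f_C) / (P(Z=B)·f_B) = (0.58·0.0820995) / (0.33·0.0026564) = 0.0476177 / 0.000876611 ≈ 54.320

54.320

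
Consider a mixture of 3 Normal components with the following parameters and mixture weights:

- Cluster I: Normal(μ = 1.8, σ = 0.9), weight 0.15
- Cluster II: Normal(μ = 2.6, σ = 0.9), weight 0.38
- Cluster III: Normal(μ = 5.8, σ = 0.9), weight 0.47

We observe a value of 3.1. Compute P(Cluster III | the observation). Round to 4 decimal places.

0.0136

Apply Bayes' rule: the posterior for each component is proportional to its prior times its likelihood at x.
Component likelihoods at x = 3.1:
  p_I = 0.156173
  p_II = 0.37988
  p_III = 0.00492428
Multiply by the mixture weights:
  P(Z=I)·p_I = 0.15 × 0.156173 = 0.023426
  P(Z=II)·p_II = 0.38 × 0.37988 = 0.144355
  P(Z=III)·p_III = 0.47 × 0.00492428 = 0.00231441
Denominator: 0.023426 + 0.144355 + 0.00231441 = 0.170095
Responsibility of Cluster III: 0.00231441 / 0.170095 ≈ 0.0136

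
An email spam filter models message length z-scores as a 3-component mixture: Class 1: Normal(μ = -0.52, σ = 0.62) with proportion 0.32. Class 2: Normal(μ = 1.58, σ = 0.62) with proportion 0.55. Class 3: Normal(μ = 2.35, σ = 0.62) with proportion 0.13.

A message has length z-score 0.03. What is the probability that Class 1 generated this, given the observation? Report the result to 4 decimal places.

P(component k | x) = π_k·f_k(x) / marginal(x), where marginal(x) = Σ_j π_j·f_j(x).
Normal densities:
  L_1 = 0.434147
  L_2 = 0.0282715
  L_3 = 0.000586145
Unnormalised posteriors:
  π_1·L_1 = 0.32 × 0.434147 = 0.138927
  π_2·L_2 = 0.55 × 0.0282715 = 0.0155493
  π_3·L_3 = 0.13 × 0.000586145 = 7.61989e-05
Sum: 0.138927 + 0.0155493 + 7.61989e-05 = 0.154552
Responsibility of Class 1: 0.138927 / 0.154552 ≈ 0.8989

0.8989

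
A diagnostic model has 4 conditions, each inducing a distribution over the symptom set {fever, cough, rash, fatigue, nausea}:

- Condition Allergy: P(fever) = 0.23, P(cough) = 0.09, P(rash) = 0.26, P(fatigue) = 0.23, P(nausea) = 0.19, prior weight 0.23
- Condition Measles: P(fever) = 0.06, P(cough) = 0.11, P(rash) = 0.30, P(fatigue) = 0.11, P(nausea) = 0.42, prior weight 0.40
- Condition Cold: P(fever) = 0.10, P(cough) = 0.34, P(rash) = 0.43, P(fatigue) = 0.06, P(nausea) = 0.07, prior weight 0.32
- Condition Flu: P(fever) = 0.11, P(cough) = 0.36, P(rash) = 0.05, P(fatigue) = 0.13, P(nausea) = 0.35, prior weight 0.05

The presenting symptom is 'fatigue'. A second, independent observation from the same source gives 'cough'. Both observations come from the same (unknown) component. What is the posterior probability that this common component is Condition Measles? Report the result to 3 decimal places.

The responsibility of component k is P(Z=k) f_k(x) divided by Σ_j P(Z=j) f_j(x).
Since both observations come from the same component, the likelihood for component k is f_k(x₁)·f_k(x₂).
  f_Allergy = [P(fatigue | comp) = 0.23] × [0.09] = 0.0207
  f_Measles = [P(fatigue | comp) = 0.11] × [0.11] = 0.0121
  f_Cold = [P(fatigue | comp) = 0.06] × [0.34] = 0.0204
  f_Flu = [P(fatigue | comp) = 0.13] × [0.36] = 0.0468
Prior × likelihood for each component:
  P(Z=Allergy)·f_Allergy = 0.23 × 0.0207 = 0.004761
  P(Z=Measles)·f_Measles = 0.40 × 0.0121 = 0.00484
  P(Z=Cold)·f_Cold = 0.32 × 0.0204 = 0.006528
  P(Z=Flu)·f_Flu = 0.05 × 0.0468 = 0.00234
Normaliser: 0.004761 + 0.00484 + 0.006528 + 0.00234 = 0.018469
P(Condition Measles | data) = 0.00484 / 0.018469 ≈ 0.262

0.262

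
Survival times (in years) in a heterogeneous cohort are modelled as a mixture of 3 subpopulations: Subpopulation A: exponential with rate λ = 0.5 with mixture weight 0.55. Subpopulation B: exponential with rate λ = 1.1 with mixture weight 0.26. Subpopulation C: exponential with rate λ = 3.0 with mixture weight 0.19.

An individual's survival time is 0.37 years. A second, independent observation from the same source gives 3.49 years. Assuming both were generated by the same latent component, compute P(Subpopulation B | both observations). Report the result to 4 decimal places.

0.1841

P(component k | x) = w_k·f_k(x) / marginal(x), where marginal(x) = Σ_j w_j·f_j(x).
Since both observations come from the same component, the likelihood for component k is f_k(x₁)·f_k(x₂).
  f_A = [0.415552] × [0.0873225] = 0.036287
  f_B = [0.732209] × [0.0236666] = 0.0173289
  f_C = [0.988677] × [8.51252e-05] = 8.41613e-05
Weight by the priors:
  w_A·f_A = 0.55 × 0.036287 = 0.0199579
  w_B·f_B = 0.26 × 0.0173289 = 0.00450551
  w_C·f_C = 0.19 × 8.41613e-05 = 1.59906e-05
Sum: 0.0199579 + 0.00450551 + 1.59906e-05 = 0.0244794
P(Subpopulation B | x₁, x₂) = 0.00450551 / 0.0244794 ≈ 0.1841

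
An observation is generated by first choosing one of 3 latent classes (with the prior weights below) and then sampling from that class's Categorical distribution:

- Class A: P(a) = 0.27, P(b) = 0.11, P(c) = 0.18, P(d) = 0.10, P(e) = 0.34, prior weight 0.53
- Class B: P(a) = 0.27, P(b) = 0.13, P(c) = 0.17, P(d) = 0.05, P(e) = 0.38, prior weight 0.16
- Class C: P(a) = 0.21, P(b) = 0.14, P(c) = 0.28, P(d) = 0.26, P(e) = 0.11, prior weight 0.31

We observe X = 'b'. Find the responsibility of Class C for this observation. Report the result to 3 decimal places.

0.354

The responsibility of component k is w_k f_k(x) divided by Σ_j w_j f_j(x).
Evaluate each component's likelihood at the observed value:
  L_A = P(b | comp) = 0.11
  L_B = P(b | comp) = 0.13
  L_C = P(b | comp) = 0.14
Prior × likelihood for each component:
  w_A·L_A = 0.53 × 0.11 = 0.0583
  w_B·L_B = 0.16 × 0.13 = 0.0208
  w_C·L_C = 0.31 × 0.14 = 0.0434
Denominator: 0.0583 + 0.0208 + 0.0434 = 0.1225
So the posterior for Class C is 0.0434 / 0.1225 ≈ 0.354.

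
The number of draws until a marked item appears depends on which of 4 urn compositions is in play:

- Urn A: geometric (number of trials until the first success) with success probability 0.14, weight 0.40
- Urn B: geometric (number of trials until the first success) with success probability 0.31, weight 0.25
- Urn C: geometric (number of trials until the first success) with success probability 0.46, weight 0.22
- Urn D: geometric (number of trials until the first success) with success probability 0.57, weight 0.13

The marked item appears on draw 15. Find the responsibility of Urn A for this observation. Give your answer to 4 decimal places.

Apply Bayes' rule: the posterior for each component is proportional to its prior times its likelihood at x.
Component likelihoods at x = 15:
  p_A = 0.14·(1−0.14)^14 = 0.14·0.121054 = 0.0169475
  p_B = 0.31·(1−0.31)^14 = 0.31·0.00554482 = 0.00171889
  p_C = 0.46·(1−0.46)^14 = 0.46·0.000179272 = 8.24652e-05
  p_D = 0.57·(1−0.57)^14 = 0.57·7.38854e-06 = 4.21147e-06
Multiply by the mixture weights:
  π_A·p_A = 0.40 × 0.0169475 = 0.00677901
  π_B·p_B = 0.25 × 0.00171889 = 0.000429723
  π_C·p_C = 0.22 × 8.24652e-05 = 1.81423e-05
  π_D·p_D = 0.13 × 4.21147e-06 = 5.4749e-07
Sum: 0.00677901 + 0.000429723 + 1.81423e-05 + 5.4749e-07 = 0.00722742
So the posterior for Urn A is 0.00677901 / 0.00722742 ≈ 0.9380.

0.9380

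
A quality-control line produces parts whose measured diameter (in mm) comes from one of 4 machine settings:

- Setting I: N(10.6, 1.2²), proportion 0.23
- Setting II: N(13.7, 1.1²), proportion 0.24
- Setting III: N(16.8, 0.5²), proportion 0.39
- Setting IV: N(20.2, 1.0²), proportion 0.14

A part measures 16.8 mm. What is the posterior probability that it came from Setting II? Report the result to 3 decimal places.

0.005

Posterior ∝ prior × likelihood, so P(k | x) ∝ w_k f_k(x); normalise over all components.
Normal densities:
  L_I = (1/(1.2·√(2π)))·exp(−(16.8−10.6)²/(2·1.2²)) = 0.332452·exp(-13.34722) = 5.31011e-07
  L_II = (1/(1.1·√(2π)))·exp(−(16.8−13.7)²/(2·1.1²)) = 0.362675·exp(-3.97107) = 0.00683757
  L_III = (1/(0.5·√(2π)))·exp(−(16.8−16.8)²/(2·0.5²)) = 0.797885·exp(-0.00000) = 0.797885
  L_IV = (1/(1.0·√(2π)))·exp(−(16.8−20.2)²/(2·1.0²)) = 0.398942·exp(-5.78000) = 0.00123222
Unnormalised posteriors:
  w_I·L_I = 0.23 × 5.31011e-07 = 1.22133e-07
  w_II·L_II = 0.24 × 0.00683757 = 0.00164102
  w_III·L_III = 0.39 × 0.797885 = 0.311175
  w_IV·L_IV = 0.14 × 0.00123222 = 0.000172511
Normaliser: 1.22133e-07 + 0.00164102 + 0.311175 + 0.000172511 = 0.312989
Responsibility of Setting II: 0.00164102 / 0.312989 ≈ 0.005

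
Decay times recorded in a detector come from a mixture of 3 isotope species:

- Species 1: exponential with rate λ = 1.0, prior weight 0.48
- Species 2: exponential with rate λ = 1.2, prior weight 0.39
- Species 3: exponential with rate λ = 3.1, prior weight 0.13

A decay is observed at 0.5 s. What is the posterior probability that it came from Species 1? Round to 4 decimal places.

0.4596

Apply Bayes' rule: the posterior for each component is proportional to its prior times its likelihood at x.
Exponential densities:
  p_1 = 0.606531
  p_2 = 0.658574
  p_3 = 0.657969
Weight by the priors:
  π_1·p_1 = 0.48 × 0.606531 = 0.291135
  π_2·p_2 = 0.39 × 0.658574 = 0.256844
  π_3·p_3 = 0.13 × 0.657969 = 0.0855359
Sum: 0.291135 + 0.256844 + 0.0855359 = 0.633514
So the posterior for Species 1 is 0.291135 / 0.633514 ≈ 0.4596.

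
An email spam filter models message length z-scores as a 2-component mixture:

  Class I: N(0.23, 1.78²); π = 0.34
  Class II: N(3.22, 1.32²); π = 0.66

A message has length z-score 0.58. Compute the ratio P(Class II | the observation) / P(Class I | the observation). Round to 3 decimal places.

The posterior odds equal the prior odds times the likelihood ratio: (π_i/π_j)·(f_i(x)/f_j(x)).
Component likelihoods at x = 0.58:
  p_I = 0.219834
  p_II = 0.0409022
0.0269955 / 0.0747435 ≈ 0.361

0.361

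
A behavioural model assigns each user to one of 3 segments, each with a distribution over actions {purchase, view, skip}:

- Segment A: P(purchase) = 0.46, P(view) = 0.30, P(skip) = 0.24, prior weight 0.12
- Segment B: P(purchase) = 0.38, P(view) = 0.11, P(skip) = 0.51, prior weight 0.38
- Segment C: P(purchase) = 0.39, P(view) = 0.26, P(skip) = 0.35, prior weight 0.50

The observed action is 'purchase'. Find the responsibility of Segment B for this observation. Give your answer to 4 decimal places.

The responsibility of component k is P(Z=k) f_k(x) divided by Σ_j P(Z=j) f_j(x).
Component likelihoods at x = 'purchase':
  f_A = P(purchase | comp) = 0.46
  f_B = P(purchase | comp) = 0.38
  f_C = P(purchase | comp) = 0.39
Prior × likelihood for each component:
  P(Z=A)·f_A = 0.12 × 0.46 = 0.0552
  P(Z=B)·f_B = 0.38 × 0.38 = 0.1444
  P(Z=C)·f_C = 0.50 × 0.39 = 0.195
Marginal: 0.0552 + 0.1444 + 0.195 = 0.3946
So the posterior for Segment B is 0.1444 / 0.3946 ≈ 0.3659.

0.3659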